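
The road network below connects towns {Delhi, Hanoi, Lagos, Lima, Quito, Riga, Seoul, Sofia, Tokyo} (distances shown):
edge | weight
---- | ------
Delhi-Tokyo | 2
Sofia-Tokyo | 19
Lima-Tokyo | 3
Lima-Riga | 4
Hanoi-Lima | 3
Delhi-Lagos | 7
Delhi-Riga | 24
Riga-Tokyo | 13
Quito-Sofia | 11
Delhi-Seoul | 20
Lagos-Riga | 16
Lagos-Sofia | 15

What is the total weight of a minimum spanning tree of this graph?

65

Sort edges by weight, then run Kruskal:
Delhi-Tokyo (2): add — endpoints in different components.
Hanoi-Lima (3): add — endpoints in different components.
Lima-Tokyo (3): add — endpoints in different components.
Lima-Riga (4): add — endpoints in different components.
Delhi-Lagos (7): add — endpoints in different components.
Quito-Sofia (11): add — endpoints in different components.
Riga-Tokyo (13): skip — Tokyo and Riga already connected.
Lagos-Sofia (15): add — endpoints in different components.
Lagos-Riga (16): skip — Lagos and Riga already connected.
Sofia-Tokyo (19): skip — Tokyo and Sofia already connected.
Delhi-Seoul (20): add — endpoints in different components.
MST edges: Delhi-Tokyo, Hanoi-Lima, Lima-Tokyo, Lima-Riga, Delhi-Lagos, Quito-Sofia, Lagos-Sofia, Delhi-Seoul; total weight 2+3+3+4+7+11+15+20 = 65.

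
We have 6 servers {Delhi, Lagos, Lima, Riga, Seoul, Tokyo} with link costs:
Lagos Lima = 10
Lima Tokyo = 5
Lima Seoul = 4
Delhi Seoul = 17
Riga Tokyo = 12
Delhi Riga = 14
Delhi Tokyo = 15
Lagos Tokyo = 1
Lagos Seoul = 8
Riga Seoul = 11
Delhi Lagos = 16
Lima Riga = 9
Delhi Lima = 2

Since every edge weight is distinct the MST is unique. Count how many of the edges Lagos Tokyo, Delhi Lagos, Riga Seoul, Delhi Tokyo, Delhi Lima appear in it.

Kruskal: consider edges lightest-first.
Lagos Tokyo (1): add. Components now {Delhi} {Lagos,Tokyo} {Riga} {Seoul} {Lima}
Delhi Lima (2): add. Components now {Delhi,Lima} {Lagos,Tokyo} {Riga} {Seoul}
Lima Seoul (4): add. Components now {Delhi,Lima,Seoul} {Lagos,Tokyo} {Riga}
Lima Tokyo (5): add. Components now {Delhi,Lagos,Lima,Seoul,Tokyo} {Riga}
Lagos Seoul (8): skip — Seoul and Lagos already connected.
Lima Riga (9): add. Components now {Delhi,Lagos,Lima,Riga,Seoul,Tokyo}
MST edge set: {Lagos Tokyo, Delhi Lima, Lima Seoul, Lima Tokyo, Lima Riga}.
Of the listed edges, {Lagos Tokyo, Delhi Lima} are in the MST → 2.

2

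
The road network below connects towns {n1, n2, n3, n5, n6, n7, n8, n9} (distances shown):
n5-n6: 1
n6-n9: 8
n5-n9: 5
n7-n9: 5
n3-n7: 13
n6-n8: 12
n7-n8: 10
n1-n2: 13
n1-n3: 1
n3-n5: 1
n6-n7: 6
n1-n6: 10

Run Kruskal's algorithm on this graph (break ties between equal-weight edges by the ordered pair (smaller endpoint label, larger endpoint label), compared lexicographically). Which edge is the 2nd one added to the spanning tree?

n3-n5

Kruskal's algorithm — process edges by increasing weight (ties by edge label):
n1-n3 (1): add — endpoints in different components.
n3-n5 (1): add — endpoints in different components.
n5-n6 (1): add — endpoints in different components.
n5-n9 (5): add — endpoints in different components.
n7-n9 (5): add — endpoints in different components.
n6-n7 (6): skip — n7 and n6 already connected.
n6-n9 (8): skip — n9 and n6 already connected.
n1-n6 (10): skip — n1 and n6 already connected.
n7-n8 (10): add — endpoints in different components.
n6-n8 (12): skip — n6 and n8 already connected.
n1-n2 (13): add — endpoints in different components.
The 2nd edge added is n3-n5.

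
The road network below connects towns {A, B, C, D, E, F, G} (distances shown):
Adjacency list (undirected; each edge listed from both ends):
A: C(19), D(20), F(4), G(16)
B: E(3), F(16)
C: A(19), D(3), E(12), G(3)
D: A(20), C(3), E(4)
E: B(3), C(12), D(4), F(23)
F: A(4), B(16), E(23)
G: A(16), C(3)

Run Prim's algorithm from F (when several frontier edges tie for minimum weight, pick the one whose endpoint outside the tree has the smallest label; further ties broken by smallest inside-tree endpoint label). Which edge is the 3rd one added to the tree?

B-E

Prim, starting at F.
Step 1: cheapest edge leaving the tree is A-F (4); add A.
Step 2: cheapest edge leaving the tree is B-F (16); add B.
Step 3: cheapest edge leaving the tree is B-E (3); add E.
Step 4: cheapest edge leaving the tree is D-E (4); add D.
Step 5: cheapest edge leaving the tree is C-D (3); add C.
Step 6: cheapest edge leaving the tree is C-G (3); add G.
The 3rd edge added is B-E.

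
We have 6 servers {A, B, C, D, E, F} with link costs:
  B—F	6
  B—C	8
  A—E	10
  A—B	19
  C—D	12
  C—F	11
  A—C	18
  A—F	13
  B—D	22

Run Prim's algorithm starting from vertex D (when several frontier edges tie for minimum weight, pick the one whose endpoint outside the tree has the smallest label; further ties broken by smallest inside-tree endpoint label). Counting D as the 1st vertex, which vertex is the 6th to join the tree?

E

Prim, starting at D.
Step 1: frontier [C—D 12, B—D 22] → take C—D (12); add C.
Step 2: frontier [B—C 8, C—F 11, A—C 18, B—D 22] → take B—C (8); add B.
Step 3: frontier [B—F 6, A—B 19, C—F 11, A—C 18] → take B—F (6); add F.
Step 4: frontier [A—B 19, A—C 18, A—F 13] → take A—F (13); add A.
Step 5: frontier [A—E 10] → take A—E (10); add E.
Vertex order: D, C, B, F, A, E. The 6th vertex is E.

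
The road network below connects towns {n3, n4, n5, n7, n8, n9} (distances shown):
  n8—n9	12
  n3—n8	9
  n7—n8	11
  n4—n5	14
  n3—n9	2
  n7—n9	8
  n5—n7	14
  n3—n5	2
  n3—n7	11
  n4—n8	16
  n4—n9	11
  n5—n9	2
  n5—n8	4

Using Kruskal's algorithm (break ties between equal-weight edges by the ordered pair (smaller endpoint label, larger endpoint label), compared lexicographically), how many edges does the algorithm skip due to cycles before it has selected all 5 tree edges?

Sort edges by weight, then run Kruskal:
n3—n5 (2): add — endpoints in different components.
n3—n9 (2): add — endpoints in different components.
n5—n9 (2): skip — n5 and n9 already connected.
n5—n8 (4): add — endpoints in different components.
n7—n9 (8): add — endpoints in different components.
n3—n8 (9): skip — n3 and n8 already connected.
n3—n7 (11): skip — n3 and n7 already connected.
n4—n9 (11): add — endpoints in different components.
Edges rejected before the tree was complete: 3.

3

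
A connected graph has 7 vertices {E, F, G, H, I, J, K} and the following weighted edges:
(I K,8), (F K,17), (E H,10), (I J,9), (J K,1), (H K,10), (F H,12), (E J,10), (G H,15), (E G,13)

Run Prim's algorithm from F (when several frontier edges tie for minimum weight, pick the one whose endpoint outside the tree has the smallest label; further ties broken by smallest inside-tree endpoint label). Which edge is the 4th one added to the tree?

J-K

Grow the tree from F using Prim:
Step 1: cheapest edge leaving the tree is F H (12); add H.
Step 2: cheapest edge leaving the tree is E H (10); add E.
Step 3: cheapest edge leaving the tree is E J (10); add J.
Step 4: cheapest edge leaving the tree is J K (1); add K.
Step 5: cheapest edge leaving the tree is I K (8); add I.
Step 6: cheapest edge leaving the tree is E G (13); add G.
The 4th edge added is J K.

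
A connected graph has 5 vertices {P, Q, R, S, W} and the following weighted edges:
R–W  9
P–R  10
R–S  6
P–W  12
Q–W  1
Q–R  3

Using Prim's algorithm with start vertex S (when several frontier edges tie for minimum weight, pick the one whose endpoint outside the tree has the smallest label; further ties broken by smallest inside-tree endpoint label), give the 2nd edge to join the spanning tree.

Q-R

Prim's algorithm from S:
Step 1: cheapest edge leaving the tree is R–S (6); add R.
Step 2: cheapest edge leaving the tree is Q–R (3); add Q.
Step 3: cheapest edge leaving the tree is Q–W (1); add W.
Step 4: cheapest edge leaving the tree is P–R (10); add P.
The 2nd edge added is Q–R.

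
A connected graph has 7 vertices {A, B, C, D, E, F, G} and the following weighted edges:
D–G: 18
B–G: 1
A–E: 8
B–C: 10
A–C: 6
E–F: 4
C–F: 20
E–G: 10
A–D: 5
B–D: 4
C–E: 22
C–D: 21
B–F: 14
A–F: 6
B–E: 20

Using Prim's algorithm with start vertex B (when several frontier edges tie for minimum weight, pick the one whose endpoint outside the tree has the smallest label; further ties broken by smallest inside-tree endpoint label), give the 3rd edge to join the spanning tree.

Prim's algorithm from B:
Step 1: cheapest edge leaving the tree is B–G (1); add G.
Step 2: cheapest edge leaving the tree is B–D (4); add D.
Step 3: cheapest edge leaving the tree is A–D (5); add A.
Step 4: cheapest edge leaving the tree is A–C (6); add C.
Step 5: cheapest edge leaving the tree is A–F (6); add F.
Step 6: cheapest edge leaving the tree is E–F (4); add E.
The 3rd edge added is A–D.

A-D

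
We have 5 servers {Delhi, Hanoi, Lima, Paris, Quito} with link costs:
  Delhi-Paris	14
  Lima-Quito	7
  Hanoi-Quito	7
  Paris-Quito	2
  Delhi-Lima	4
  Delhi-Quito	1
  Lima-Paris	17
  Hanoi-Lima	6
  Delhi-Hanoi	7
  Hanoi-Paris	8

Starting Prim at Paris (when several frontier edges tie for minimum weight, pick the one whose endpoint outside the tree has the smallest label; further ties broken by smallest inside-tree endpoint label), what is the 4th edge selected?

Hanoi-Lima

Prim, starting at Paris.
Step 1: cheapest edge leaving the tree is Paris-Quito (2); add Quito.
Step 2: cheapest edge leaving the tree is Delhi-Quito (1); add Delhi.
Step 3: cheapest edge leaving the tree is Delhi-Lima (4); add Lima.
Step 4: cheapest edge leaving the tree is Hanoi-Lima (6); add Hanoi.
The 4th edge added is Hanoi-Lima.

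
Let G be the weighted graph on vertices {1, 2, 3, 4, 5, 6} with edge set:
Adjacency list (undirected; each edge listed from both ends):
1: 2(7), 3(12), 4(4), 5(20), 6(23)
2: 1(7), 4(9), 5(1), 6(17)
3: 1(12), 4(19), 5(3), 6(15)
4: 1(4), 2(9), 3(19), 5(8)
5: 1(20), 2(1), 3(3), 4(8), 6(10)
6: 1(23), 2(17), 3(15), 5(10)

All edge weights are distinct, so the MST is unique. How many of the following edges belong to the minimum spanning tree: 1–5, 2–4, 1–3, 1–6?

Sort edges by weight, then run Kruskal:
2–5 (1): add. Components now {1} {2,5} {3} {4} {6}
3–5 (3): add. Components now {1} {2,3,5} {4} {6}
1–4 (4): add. Components now {1,4} {2,3,5} {6}
1–2 (7): add. Components now {1,2,3,4,5} {6}
4–5 (8): skip — 4 and 5 already connected.
2–4 (9): skip — 2 and 4 already connected.
5–6 (10): add. Components now {1,2,3,4,5,6}
MST edge set: {2–5, 3–5, 1–4, 1–2, 5–6}.
Of the listed edges, {} are in the MST → 0.

0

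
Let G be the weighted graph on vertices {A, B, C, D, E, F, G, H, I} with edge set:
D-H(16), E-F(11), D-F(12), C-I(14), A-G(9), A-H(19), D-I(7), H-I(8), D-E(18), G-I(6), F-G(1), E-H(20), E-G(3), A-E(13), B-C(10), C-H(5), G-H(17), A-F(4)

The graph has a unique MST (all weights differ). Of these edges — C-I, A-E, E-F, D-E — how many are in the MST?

0

Sort edges by weight, then run Kruskal:
F-G (1): add — endpoints in different components.
E-G (3): add — endpoints in different components.
A-F (4): add — endpoints in different components.
C-H (5): add — endpoints in different components.
G-I (6): add — endpoints in different components.
D-I (7): add — endpoints in different components.
H-I (8): add — endpoints in different components.
A-G (9): skip — A and G already connected.
B-C (10): add — endpoints in different components.
MST edge set: {F-G, E-G, A-F, C-H, G-I, D-I, H-I, B-C}.
Of the listed edges, {} are in the MST → 0.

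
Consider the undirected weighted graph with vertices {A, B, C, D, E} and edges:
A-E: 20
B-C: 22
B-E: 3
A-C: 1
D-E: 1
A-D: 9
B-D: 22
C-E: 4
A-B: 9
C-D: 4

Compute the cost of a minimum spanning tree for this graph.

Prim, starting at A.
Step 1: cheapest edge leaving the tree is A-C (1); add C.
Step 2: cheapest edge leaving the tree is C-D (4); add D.
Step 3: cheapest edge leaving the tree is D-E (1); add E.
Step 4: cheapest edge leaving the tree is B-E (3); add B.
MST edges: A-C, C-D, D-E, B-E; total weight 1+4+1+3 = 9.

9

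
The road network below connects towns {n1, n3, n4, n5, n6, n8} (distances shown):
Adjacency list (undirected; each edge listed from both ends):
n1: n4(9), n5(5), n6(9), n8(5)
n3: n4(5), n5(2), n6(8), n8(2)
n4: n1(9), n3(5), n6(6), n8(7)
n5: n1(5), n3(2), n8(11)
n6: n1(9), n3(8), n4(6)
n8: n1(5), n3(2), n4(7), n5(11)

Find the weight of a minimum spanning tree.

20

Prim, starting at n8.
Step 1: frontier [n3–n8 2, n1–n8 5, n4–n8 7, n5–n8 11] → take n3–n8 (2); add n3.
Step 2: frontier [n3–n5 2, n3–n4 5, n3–n6 8, n1–n8 5, n4–n8 7, n5–n8 11] → take n3–n5 (2); add n5.
Step 3: frontier [n3–n4 5, n3–n6 8, n1–n5 5, n1–n8 5, n4–n8 7] → take n1–n5 (5); add n1.
Step 4: frontier [n1–n4 9, n1–n6 9, n3–n4 5, n3–n6 8, n4–n8 7] → take n3–n4 (5); add n4.
Step 5: frontier [n1–n6 9, n3–n6 8, n4–n6 6] → take n4–n6 (6); add n6.
MST edges: n3–n8, n3–n5, n1–n5, n3–n4, n4–n6; total weight 2+2+5+5+6 = 20.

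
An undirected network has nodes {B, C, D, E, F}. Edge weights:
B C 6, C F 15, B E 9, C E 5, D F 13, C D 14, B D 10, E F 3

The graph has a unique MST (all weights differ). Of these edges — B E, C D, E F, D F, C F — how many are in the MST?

1

Sort edges by weight, then run Kruskal:
E F (3): add — endpoints in different components.
C E (5): add — endpoints in different components.
B C (6): add — endpoints in different components.
B E (9): skip — B and E already connected.
B D (10): add — endpoints in different components.
MST edge set: {E F, C E, B C, B D}.
Of the listed edges, {E F} are in the MST → 1.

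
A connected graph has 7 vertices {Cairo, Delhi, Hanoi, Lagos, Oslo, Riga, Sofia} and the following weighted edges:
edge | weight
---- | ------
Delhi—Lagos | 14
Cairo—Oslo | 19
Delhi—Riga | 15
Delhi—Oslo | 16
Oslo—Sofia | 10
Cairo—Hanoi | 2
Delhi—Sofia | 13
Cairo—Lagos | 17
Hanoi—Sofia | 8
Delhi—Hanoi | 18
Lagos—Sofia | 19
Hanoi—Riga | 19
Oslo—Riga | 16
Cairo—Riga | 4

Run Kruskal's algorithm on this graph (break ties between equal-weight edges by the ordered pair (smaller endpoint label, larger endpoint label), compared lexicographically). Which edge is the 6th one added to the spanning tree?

Delhi-Lagos

Kruskal: consider edges lightest-first.
Cairo—Hanoi (2): add — endpoints in different components.
Cairo—Riga (4): add — endpoints in different components.
Hanoi—Sofia (8): add — endpoints in different components.
Oslo—Sofia (10): add — endpoints in different components.
Delhi—Sofia (13): add — endpoints in different components.
Delhi—Lagos (14): add — endpoints in different components.
The 6th edge added is Delhi—Lagos.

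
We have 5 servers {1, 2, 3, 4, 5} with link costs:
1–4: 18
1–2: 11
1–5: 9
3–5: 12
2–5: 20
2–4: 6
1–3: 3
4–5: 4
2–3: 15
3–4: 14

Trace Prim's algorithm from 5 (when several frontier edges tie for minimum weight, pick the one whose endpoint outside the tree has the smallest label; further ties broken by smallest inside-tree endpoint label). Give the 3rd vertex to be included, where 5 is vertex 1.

2

Prim's algorithm from 5:
Step 1: cheapest edge leaving the tree is 4–5 (4); add 4.
Step 2: cheapest edge leaving the tree is 2–4 (6); add 2.
Step 3: cheapest edge leaving the tree is 1–5 (9); add 1.
Step 4: cheapest edge leaving the tree is 1–3 (3); add 3.
Vertex order: 5, 4, 2, 1, 3. The 3rd vertex is 2.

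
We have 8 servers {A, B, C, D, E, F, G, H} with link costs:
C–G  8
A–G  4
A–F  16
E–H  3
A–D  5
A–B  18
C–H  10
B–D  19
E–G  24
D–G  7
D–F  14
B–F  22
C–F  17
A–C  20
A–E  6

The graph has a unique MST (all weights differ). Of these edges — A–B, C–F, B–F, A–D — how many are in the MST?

2

Kruskal's algorithm — process edges by increasing weight (ties by edge label):
E–H (3): add — endpoints in different components.
A–G (4): add — endpoints in different components.
A–D (5): add — endpoints in different components.
A–E (6): add — endpoints in different components.
D–G (7): skip — D and G already connected.
C–G (8): add — endpoints in different components.
C–H (10): skip — C and H already connected.
D–F (14): add — endpoints in different components.
A–F (16): skip — A and F already connected.
C–F (17): skip — C and F already connected.
A–B (18): add — endpoints in different components.
MST edge set: {E–H, A–G, A–D, A–E, C–G, D–F, A–B}.
Of the listed edges, {A–B, A–D} are in the MST → 2.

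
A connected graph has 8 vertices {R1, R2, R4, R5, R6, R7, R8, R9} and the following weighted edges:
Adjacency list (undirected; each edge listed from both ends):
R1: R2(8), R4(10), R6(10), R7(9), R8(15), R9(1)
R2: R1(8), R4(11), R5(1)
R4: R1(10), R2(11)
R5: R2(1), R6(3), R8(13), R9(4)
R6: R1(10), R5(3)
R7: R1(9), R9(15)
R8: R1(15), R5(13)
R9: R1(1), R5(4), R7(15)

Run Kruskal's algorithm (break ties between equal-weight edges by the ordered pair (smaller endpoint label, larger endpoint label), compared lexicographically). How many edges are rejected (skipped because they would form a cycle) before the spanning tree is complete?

3

Kruskal's algorithm — process edges by increasing weight (ties by edge label):
R1 R9 (1): add — endpoints in different components.
R2 R5 (1): add — endpoints in different components.
R5 R6 (3): add — endpoints in different components.
R5 R9 (4): add — endpoints in different components.
R1 R2 (8): skip — R2 and R1 already connected.
R1 R7 (9): add — endpoints in different components.
R1 R4 (10): add — endpoints in different components.
R1 R6 (10): skip — R1 and R6 already connected.
R2 R4 (11): skip — R2 and R4 already connected.
R5 R8 (13): add — endpoints in different components.
Edges rejected before the tree was complete: 3.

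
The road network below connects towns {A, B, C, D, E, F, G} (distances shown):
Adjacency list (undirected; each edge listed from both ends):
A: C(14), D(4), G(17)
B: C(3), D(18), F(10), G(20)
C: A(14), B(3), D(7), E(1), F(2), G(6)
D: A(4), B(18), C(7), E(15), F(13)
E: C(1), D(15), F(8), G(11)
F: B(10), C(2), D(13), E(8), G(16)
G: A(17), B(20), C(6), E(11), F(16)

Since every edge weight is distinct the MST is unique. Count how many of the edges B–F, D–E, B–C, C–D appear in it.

2

Kruskal: consider edges lightest-first.
C–E (1): add. Components now {A} {B} {C,E} {D} {F} {G}
C–F (2): add. Components now {A} {B} {C,E,F} {D} {G}
B–C (3): add. Components now {A} {B,C,E,F} {D} {G}
A–D (4): add. Components now {A,D} {B,C,E,F} {G}
C–G (6): add. Components now {A,D} {B,C,E,F,G}
C–D (7): add. Components now {A,B,C,D,E,F,G}
MST edge set: {C–E, C–F, B–C, A–D, C–G, C–D}.
Of the listed edges, {B–C, C–D} are in the MST → 2.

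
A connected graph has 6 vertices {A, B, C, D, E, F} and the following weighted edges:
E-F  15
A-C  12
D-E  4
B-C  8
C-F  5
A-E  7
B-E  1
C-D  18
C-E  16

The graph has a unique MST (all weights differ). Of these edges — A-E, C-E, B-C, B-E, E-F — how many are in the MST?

3

Kruskal: consider edges lightest-first.
B-E (1): add — endpoints in different components.
D-E (4): add — endpoints in different components.
C-F (5): add — endpoints in different components.
A-E (7): add — endpoints in different components.
B-C (8): add — endpoints in different components.
MST edge set: {B-E, D-E, C-F, A-E, B-C}.
Of the listed edges, {A-E, B-C, B-E} are in the MST → 3.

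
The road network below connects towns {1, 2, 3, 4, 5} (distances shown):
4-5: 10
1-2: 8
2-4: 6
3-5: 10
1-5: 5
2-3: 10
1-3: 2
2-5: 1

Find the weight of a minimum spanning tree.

14

Sort edges by weight, then run Kruskal:
2-5 (1): add — endpoints in different components.
1-3 (2): add — endpoints in different components.
1-5 (5): add — endpoints in different components.
2-4 (6): add — endpoints in different components.
MST edges: 2-5, 1-3, 1-5, 2-4; total weight 1+2+5+6 = 14.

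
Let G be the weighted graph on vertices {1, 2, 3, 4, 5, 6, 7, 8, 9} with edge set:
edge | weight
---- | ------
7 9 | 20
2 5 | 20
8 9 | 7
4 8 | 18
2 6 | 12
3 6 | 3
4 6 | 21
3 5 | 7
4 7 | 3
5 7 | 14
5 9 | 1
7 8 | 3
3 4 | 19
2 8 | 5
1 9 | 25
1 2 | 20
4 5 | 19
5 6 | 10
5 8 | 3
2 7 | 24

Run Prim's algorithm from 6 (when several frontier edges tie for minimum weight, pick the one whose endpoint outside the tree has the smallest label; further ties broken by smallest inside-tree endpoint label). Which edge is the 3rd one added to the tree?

5-9

Prim, starting at 6.
Step 1: cheapest edge leaving the tree is 3 6 (3); add 3.
Step 2: cheapest edge leaving the tree is 3 5 (7); add 5.
Step 3: cheapest edge leaving the tree is 5 9 (1); add 9.
Step 4: cheapest edge leaving the tree is 5 8 (3); add 8.
Step 5: cheapest edge leaving the tree is 7 8 (3); add 7.
Step 6: cheapest edge leaving the tree is 4 7 (3); add 4.
Step 7: cheapest edge leaving the tree is 2 8 (5); add 2.
Step 8: cheapest edge leaving the tree is 1 2 (20); add 1.
The 3rd edge added is 5 9.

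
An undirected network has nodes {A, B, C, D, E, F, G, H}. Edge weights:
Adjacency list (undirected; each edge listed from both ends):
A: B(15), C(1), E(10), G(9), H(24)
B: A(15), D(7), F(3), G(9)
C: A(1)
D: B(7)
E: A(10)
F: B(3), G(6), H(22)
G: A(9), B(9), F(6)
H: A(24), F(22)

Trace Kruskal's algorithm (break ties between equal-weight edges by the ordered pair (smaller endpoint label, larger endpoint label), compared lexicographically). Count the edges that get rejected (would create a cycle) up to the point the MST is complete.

2

Kruskal's algorithm — process edges by increasing weight (ties by edge label):
A C (1): add — endpoints in different components.
B F (3): add — endpoints in different components.
F G (6): add — endpoints in different components.
B D (7): add — endpoints in different components.
A G (9): add — endpoints in different components.
B G (9): skip — B and G already connected.
A E (10): add — endpoints in different components.
A B (15): skip — A and B already connected.
F H (22): add — endpoints in different components.
Edges rejected before the tree was complete: 2.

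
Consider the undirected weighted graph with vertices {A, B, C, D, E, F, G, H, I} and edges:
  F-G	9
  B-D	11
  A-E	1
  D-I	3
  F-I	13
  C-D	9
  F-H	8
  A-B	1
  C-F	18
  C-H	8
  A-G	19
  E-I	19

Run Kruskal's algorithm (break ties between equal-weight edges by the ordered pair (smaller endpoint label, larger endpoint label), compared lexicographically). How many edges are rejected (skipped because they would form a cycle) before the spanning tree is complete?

0

Kruskal: consider edges lightest-first.
A-B (1): add — endpoints in different components.
A-E (1): add — endpoints in different components.
D-I (3): add — endpoints in different components.
C-H (8): add — endpoints in different components.
F-H (8): add — endpoints in different components.
C-D (9): add — endpoints in different components.
F-G (9): add — endpoints in different components.
B-D (11): add — endpoints in different components.
Edges rejected before the tree was complete: 0.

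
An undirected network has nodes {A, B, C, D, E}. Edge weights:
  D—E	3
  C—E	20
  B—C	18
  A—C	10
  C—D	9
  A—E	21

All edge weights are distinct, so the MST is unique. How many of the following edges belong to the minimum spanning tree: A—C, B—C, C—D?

Kruskal's algorithm — process edges by increasing weight (ties by edge label):
D—E (3): add — endpoints in different components.
C—D (9): add — endpoints in different components.
A—C (10): add — endpoints in different components.
B—C (18): add — endpoints in different components.
MST edge set: {D—E, C—D, A—C, B—C}.
Of the listed edges, {A—C, B—C, C—D} are in the MST → 3.

3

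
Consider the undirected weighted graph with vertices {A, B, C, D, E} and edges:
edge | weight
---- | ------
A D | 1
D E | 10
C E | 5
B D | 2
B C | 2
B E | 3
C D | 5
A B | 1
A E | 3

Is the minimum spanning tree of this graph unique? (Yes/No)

Sort edges by weight, then run Kruskal:
A B (1): add — endpoints in different components.
A D (1): add — endpoints in different components.
B C (2): add — endpoints in different components.
B D (2): skip — B and D already connected.
A E (3): add — endpoints in different components.
Non-tree edge B E has weight 3, equal to the heaviest edge on its tree cycle — swapping gives another MST of the same weight. Not unique.

No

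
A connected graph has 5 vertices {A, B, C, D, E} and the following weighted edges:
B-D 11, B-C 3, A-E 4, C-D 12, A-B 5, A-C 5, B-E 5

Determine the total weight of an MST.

23

Kruskal's algorithm — process edges by increasing weight (ties by edge label):
B-C (3): add — endpoints in different components.
A-E (4): add — endpoints in different components.
A-B (5): add — endpoints in different components.
A-C (5): skip — A and C already connected.
B-E (5): skip — B and E already connected.
B-D (11): add — endpoints in different components.
MST edges: B-C, A-E, A-B, B-D; total weight 3+4+5+11 = 23.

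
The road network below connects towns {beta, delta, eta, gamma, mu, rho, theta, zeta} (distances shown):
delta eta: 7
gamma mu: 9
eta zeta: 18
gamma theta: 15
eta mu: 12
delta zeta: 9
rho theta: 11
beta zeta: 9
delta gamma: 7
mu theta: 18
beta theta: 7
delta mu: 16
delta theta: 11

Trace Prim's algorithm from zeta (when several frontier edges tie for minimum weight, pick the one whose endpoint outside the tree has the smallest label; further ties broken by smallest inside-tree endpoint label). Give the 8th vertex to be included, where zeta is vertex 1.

rho

Prim, starting at zeta.
Step 1: frontier [beta zeta 9, delta zeta 9, eta zeta 18] → take beta zeta (9); add beta.
Step 2: frontier [beta theta 7, delta zeta 9, eta zeta 18] → take beta theta (7); add theta.
Step 3: frontier [delta theta 11, rho theta 11, gamma theta 15, mu theta 18, delta zeta 9, eta zeta 18] → take delta zeta (9); add delta.
Step 4: frontier [delta eta 7, delta gamma 7, delta mu 16, rho theta 11, gamma theta 15, mu theta 18, eta zeta 18] → take delta eta (7); add eta.
Step 5: frontier [delta gamma 7, delta mu 16, eta mu 12, rho theta 11, gamma theta 15, mu theta 18] → take delta gamma (7); add gamma.
Step 6: frontier [delta mu 16, eta mu 12, gamma mu 9, rho theta 11, mu theta 18] → take gamma mu (9); add mu.
Step 7: frontier [rho theta 11] → take rho theta (11); add rho.
Vertex order: zeta, beta, theta, delta, eta, gamma, mu, rho. The 8th vertex is rho.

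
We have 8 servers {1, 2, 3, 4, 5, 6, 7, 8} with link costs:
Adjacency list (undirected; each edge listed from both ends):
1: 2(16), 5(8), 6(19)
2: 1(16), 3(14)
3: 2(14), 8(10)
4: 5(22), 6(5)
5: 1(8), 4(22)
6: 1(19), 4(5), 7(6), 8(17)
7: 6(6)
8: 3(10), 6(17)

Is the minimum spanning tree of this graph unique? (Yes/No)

Yes

Kruskal's algorithm — process edges by increasing weight (ties by edge label):
4–6 (5): add — endpoints in different components.
6–7 (6): add — endpoints in different components.
1–5 (8): add — endpoints in different components.
3–8 (10): add — endpoints in different components.
2–3 (14): add — endpoints in different components.
1–2 (16): add — endpoints in different components.
6–8 (17): add — endpoints in different components.
Every non-tree edge has weight strictly greater than the heaviest edge on the tree path between its endpoints, so the MST is unique.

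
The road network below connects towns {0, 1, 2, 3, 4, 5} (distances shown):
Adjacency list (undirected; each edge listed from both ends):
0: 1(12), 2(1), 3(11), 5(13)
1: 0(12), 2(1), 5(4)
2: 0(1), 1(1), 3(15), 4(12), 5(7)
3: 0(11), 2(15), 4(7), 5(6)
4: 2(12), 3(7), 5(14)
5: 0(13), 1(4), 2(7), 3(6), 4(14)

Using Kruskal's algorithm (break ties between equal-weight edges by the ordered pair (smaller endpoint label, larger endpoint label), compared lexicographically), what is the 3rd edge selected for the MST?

1-5

Sort edges by weight, then run Kruskal:
0-2 (1): add. Components now {0,2} {1} {3} {4} {5}
1-2 (1): add. Components now {0,1,2} {3} {4} {5}
1-5 (4): add. Components now {0,1,2,5} {3} {4}
3-5 (6): add. Components now {0,1,2,3,5} {4}
2-5 (7): skip — 2 and 5 already connected.
3-4 (7): add. Components now {0,1,2,3,4,5}
The 3rd edge added is 1-5.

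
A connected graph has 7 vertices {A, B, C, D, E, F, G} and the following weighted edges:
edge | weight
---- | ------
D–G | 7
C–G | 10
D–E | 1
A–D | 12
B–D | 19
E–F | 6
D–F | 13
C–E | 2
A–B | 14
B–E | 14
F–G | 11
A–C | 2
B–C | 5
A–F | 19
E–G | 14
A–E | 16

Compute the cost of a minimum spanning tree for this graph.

23

Grow the tree from B using Prim:
Step 1: cheapest edge leaving the tree is B–C (5); add C.
Step 2: cheapest edge leaving the tree is A–C (2); add A.
Step 3: cheapest edge leaving the tree is C–E (2); add E.
Step 4: cheapest edge leaving the tree is D–E (1); add D.
Step 5: cheapest edge leaving the tree is E–F (6); add F.
Step 6: cheapest edge leaving the tree is D–G (7); add G.
MST edges: B–C, A–C, C–E, D–E, E–F, D–G; total weight 5+2+2+1+6+7 = 23.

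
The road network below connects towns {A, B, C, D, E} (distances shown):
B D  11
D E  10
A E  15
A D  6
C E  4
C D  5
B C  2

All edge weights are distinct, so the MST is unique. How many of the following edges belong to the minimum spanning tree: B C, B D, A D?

Kruskal: consider edges lightest-first.
B C (2): add. Components now {A} {B,C} {D} {E}
C E (4): add. Components now {A} {B,C,E} {D}
C D (5): add. Components now {A} {B,C,D,E}
A D (6): add. Components now {A,B,C,D,E}
MST edge set: {B C, C E, C D, A D}.
Of the listed edges, {B C, A D} are in the MST → 2.

2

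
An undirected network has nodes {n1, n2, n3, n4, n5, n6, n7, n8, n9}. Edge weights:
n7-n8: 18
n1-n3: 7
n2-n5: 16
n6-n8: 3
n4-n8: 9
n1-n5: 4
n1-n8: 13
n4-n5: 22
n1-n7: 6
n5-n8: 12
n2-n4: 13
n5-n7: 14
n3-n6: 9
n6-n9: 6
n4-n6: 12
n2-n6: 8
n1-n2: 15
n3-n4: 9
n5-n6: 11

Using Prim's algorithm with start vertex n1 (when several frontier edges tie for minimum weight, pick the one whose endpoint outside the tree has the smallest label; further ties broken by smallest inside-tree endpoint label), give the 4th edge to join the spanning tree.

Prim, starting at n1.
Step 1: cheapest edge leaving the tree is n1-n5 (4); add n5.
Step 2: cheapest edge leaving the tree is n1-n7 (6); add n7.
Step 3: cheapest edge leaving the tree is n1-n3 (7); add n3.
Step 4: cheapest edge leaving the tree is n3-n4 (9); add n4.
Step 5: cheapest edge leaving the tree is n3-n6 (9); add n6.
Step 6: cheapest edge leaving the tree is n6-n8 (3); add n8.
Step 7: cheapest edge leaving the tree is n6-n9 (6); add n9.
Step 8: cheapest edge leaving the tree is n2-n6 (8); add n2.
The 4th edge added is n3-n4.

n3-n4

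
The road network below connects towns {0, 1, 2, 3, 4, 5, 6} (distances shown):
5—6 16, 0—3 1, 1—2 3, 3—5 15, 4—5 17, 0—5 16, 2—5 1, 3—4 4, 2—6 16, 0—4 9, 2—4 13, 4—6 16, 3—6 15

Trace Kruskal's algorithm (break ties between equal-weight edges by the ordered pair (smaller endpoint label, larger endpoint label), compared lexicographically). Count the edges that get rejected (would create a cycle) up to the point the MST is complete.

2

Kruskal's algorithm — process edges by increasing weight (ties by edge label):
0—3 (1): add. Components now {0,3} {1} {2} {4} {5} {6}
2—5 (1): add. Components now {0,3} {1} {2,5} {4} {6}
1—2 (3): add. Components now {0,3} {1,2,5} {4} {6}
3—4 (4): add. Components now {0,3,4} {1,2,5} {6}
0—4 (9): skip — 0 and 4 already connected.
2—4 (13): add. Components now {0,1,2,3,4,5} {6}
3—5 (15): skip — 3 and 5 already connected.
3—6 (15): add. Components now {0,1,2,3,4,5,6}
Edges rejected before the tree was complete: 2.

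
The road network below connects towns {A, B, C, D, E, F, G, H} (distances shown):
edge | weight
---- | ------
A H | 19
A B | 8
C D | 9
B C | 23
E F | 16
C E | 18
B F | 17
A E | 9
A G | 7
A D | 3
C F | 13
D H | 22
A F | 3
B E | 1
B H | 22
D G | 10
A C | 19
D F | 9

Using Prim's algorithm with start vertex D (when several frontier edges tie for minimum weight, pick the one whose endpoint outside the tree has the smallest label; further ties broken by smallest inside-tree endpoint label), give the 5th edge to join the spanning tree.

Prim's algorithm from D:
Step 1: cheapest edge leaving the tree is A D (3); add A.
Step 2: cheapest edge leaving the tree is A F (3); add F.
Step 3: cheapest edge leaving the tree is A G (7); add G.
Step 4: cheapest edge leaving the tree is A B (8); add B.
Step 5: cheapest edge leaving the tree is B E (1); add E.
Step 6: cheapest edge leaving the tree is C D (9); add C.
Step 7: cheapest edge leaving the tree is A H (19); add H.
The 5th edge added is B E.

B-E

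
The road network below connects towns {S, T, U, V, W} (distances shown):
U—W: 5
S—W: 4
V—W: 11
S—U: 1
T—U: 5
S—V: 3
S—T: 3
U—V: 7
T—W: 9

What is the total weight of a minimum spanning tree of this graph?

11

Kruskal's algorithm — process edges by increasing weight (ties by edge label):
S—U (1): add. Components now {T} {S,U} {V} {W}
S—T (3): add. Components now {S,T,U} {V} {W}
S—V (3): add. Components now {S,T,U,V} {W}
S—W (4): add. Components now {S,T,U,V,W}
MST edges: S—U, S—T, S—V, S—W; total weight 1+3+3+4 = 11.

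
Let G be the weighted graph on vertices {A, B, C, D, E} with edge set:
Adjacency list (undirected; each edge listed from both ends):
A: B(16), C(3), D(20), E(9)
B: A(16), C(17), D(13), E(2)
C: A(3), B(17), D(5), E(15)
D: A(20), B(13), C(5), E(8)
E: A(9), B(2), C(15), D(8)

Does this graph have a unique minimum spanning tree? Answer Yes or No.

Yes

Kruskal's algorithm — process edges by increasing weight (ties by edge label):
B—E (2): add — endpoints in different components.
A—C (3): add — endpoints in different components.
C—D (5): add — endpoints in different components.
D—E (8): add — endpoints in different components.
Every non-tree edge has weight strictly greater than the heaviest edge on the tree path between its endpoints, so the MST is unique.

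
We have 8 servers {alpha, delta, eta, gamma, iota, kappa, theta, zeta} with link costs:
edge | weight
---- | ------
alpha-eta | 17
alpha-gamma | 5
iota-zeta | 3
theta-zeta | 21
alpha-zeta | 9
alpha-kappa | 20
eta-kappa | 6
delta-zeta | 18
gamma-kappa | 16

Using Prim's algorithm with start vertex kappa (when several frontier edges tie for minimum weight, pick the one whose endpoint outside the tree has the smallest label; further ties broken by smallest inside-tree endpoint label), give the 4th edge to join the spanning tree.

Prim's algorithm from kappa:
Step 1: frontier [eta-kappa 6, gamma-kappa 16, alpha-kappa 20] → take eta-kappa (6); add eta.
Step 2: frontier [alpha-eta 17, gamma-kappa 16, alpha-kappa 20] → take gamma-kappa (16); add gamma.
Step 3: frontier [alpha-eta 17, alpha-gamma 5, alpha-kappa 20] → take alpha-gamma (5); add alpha.
Step 4: frontier [alpha-zeta 9] → take alpha-zeta (9); add zeta.
Step 5: frontier [iota-zeta 3, delta-zeta 18, theta-zeta 21] → take iota-zeta (3); add iota.
Step 6: frontier [delta-zeta 18, theta-zeta 21] → take delta-zeta (18); add delta.
Step 7: frontier [theta-zeta 21] → take theta-zeta (21); add theta.
The 4th edge added is alpha-zeta.

alpha-zeta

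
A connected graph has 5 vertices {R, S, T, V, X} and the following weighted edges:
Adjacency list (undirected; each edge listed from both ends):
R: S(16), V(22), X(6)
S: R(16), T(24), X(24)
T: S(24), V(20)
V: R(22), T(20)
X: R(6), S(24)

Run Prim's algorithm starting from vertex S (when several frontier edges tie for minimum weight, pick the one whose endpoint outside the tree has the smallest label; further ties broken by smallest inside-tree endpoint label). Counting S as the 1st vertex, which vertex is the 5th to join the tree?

Prim's algorithm from S:
Step 1: frontier [R-S 16, S-T 24, S-X 24] → take R-S (16); add R.
Step 2: frontier [R-X 6, R-V 22, S-T 24, S-X 24] → take R-X (6); add X.
Step 3: frontier [R-V 22, S-T 24] → take R-V (22); add V.
Step 4: frontier [S-T 24, T-V 20] → take T-V (20); add T.
Vertex order: S, R, X, V, T. The 5th vertex is T.

T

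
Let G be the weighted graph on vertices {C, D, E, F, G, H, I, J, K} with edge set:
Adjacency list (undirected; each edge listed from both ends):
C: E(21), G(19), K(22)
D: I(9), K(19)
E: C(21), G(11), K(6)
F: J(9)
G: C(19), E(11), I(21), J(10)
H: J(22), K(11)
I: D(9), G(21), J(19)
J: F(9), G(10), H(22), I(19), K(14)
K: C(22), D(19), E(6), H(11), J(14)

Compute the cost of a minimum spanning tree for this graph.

94

Sort edges by weight, then run Kruskal:
E K (6): add — endpoints in different components.
D I (9): add — endpoints in different components.
F J (9): add — endpoints in different components.
G J (10): add — endpoints in different components.
E G (11): add — endpoints in different components.
H K (11): add — endpoints in different components.
J K (14): skip — J and K already connected.
C G (19): add — endpoints in different components.
D K (19): add — endpoints in different components.
MST edges: E K, D I, F J, G J, E G, H K, C G, D K; total weight 6+9+9+10+11+11+19+19 = 94.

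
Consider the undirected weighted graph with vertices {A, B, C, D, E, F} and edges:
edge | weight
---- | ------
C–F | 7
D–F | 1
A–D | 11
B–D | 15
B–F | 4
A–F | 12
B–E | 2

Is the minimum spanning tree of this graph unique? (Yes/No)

Sort edges by weight, then run Kruskal:
D–F (1): add — endpoints in different components.
B–E (2): add — endpoints in different components.
B–F (4): add — endpoints in different components.
C–F (7): add — endpoints in different components.
A–D (11): add — endpoints in different components.
Every non-tree edge has weight strictly greater than the heaviest edge on the tree path between its endpoints, so the MST is unique.

Yes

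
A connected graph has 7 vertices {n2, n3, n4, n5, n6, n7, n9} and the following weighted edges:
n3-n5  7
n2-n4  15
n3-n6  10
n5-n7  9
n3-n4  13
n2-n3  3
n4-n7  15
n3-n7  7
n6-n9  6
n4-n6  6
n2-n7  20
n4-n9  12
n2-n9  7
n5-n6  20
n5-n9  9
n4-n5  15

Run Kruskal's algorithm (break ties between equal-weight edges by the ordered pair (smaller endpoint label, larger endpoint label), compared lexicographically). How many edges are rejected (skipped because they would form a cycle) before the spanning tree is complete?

0

Kruskal's algorithm — process edges by increasing weight (ties by edge label):
n2-n3 (3): add. Components now {n7} {n6} {n2,n3} {n5} {n9} {n4}
n4-n6 (6): add. Components now {n7} {n4,n6} {n2,n3} {n5} {n9}
n6-n9 (6): add. Components now {n7} {n4,n6,n9} {n2,n3} {n5}
n2-n9 (7): add. Components now {n7} {n2,n3,n4,n6,n9} {n5}
n3-n5 (7): add. Components now {n7} {n2,n3,n4,n5,n6,n9}
n3-n7 (7): add. Components now {n2,n3,n4,n5,n6,n7,n9}
Edges rejected before the tree was complete: 0.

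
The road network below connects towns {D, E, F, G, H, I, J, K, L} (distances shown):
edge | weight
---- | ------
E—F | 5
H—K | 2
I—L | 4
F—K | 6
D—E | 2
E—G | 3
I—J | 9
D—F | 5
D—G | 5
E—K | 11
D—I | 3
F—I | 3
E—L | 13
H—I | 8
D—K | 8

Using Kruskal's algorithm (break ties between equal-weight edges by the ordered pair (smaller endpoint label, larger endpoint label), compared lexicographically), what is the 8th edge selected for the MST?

Kruskal's algorithm — process edges by increasing weight (ties by edge label):
D—E (2): add — endpoints in different components.
H—K (2): add — endpoints in different components.
D—I (3): add — endpoints in different components.
E—G (3): add — endpoints in different components.
F—I (3): add — endpoints in different components.
I—L (4): add — endpoints in different components.
D—F (5): skip — D and F already connected.
D—G (5): skip — D and G already connected.
E—F (5): skip — E and F already connected.
F—K (6): add — endpoints in different components.
D—K (8): skip — D and K already connected.
H—I (8): skip — H and I already connected.
I—J (9): add — endpoints in different components.
The 8th edge added is I—J.

I-J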